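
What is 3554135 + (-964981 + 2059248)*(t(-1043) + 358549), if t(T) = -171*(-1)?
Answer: 392539012375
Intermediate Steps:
t(T) = 171
3554135 + (-964981 + 2059248)*(t(-1043) + 358549) = 3554135 + (-964981 + 2059248)*(171 + 358549) = 3554135 + 1094267*358720 = 3554135 + 392535458240 = 392539012375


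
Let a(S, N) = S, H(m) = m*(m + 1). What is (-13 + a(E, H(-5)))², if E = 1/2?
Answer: 625/4 ≈ 156.25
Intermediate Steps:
E = ½ ≈ 0.50000
H(m) = m*(1 + m)
(-13 + a(E, H(-5)))² = (-13 + ½)² = (-25/2)² = 625/4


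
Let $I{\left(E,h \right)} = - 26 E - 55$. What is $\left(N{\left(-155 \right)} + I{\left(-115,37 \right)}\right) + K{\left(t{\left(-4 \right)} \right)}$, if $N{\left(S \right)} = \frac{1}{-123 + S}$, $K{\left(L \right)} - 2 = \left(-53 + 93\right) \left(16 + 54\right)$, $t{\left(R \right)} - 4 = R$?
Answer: $\frac{1594885}{278} \approx 5737.0$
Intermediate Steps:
$I{\left(E,h \right)} = -55 - 26 E$
$t{\left(R \right)} = 4 + R$
$K{\left(L \right)} = 2802$ ($K{\left(L \right)} = 2 + \left(-53 + 93\right) \left(16 + 54\right) = 2 + 40 \cdot 70 = 2 + 2800 = 2802$)
$\left(N{\left(-155 \right)} + I{\left(-115,37 \right)}\right) + K{\left(t{\left(-4 \right)} \right)} = \left(\frac{1}{-123 - 155} - -2935\right) + 2802 = \left(\frac{1}{-278} + \left(-55 + 2990\right)\right) + 2802 = \left(- \frac{1}{278} + 2935\right) + 2802 = \frac{815929}{278} + 2802 = \frac{1594885}{278}$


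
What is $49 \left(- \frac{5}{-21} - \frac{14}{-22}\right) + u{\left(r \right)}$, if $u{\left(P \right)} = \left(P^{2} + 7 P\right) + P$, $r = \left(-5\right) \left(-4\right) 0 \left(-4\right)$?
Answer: $\frac{1414}{33} \approx 42.849$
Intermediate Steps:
$r = 0$ ($r = 20 \cdot 0 \left(-4\right) = 0 \left(-4\right) = 0$)
$u{\left(P \right)} = P^{2} + 8 P$
$49 \left(- \frac{5}{-21} - \frac{14}{-22}\right) + u{\left(r \right)} = 49 \left(- \frac{5}{-21} - \frac{14}{-22}\right) + 0 \left(8 + 0\right) = 49 \left(\left(-5\right) \left(- \frac{1}{21}\right) - - \frac{7}{11}\right) + 0 \cdot 8 = 49 \left(\frac{5}{21} + \frac{7}{11}\right) + 0 = 49 \cdot \frac{202}{231} + 0 = \frac{1414}{33} + 0 = \frac{1414}{33}$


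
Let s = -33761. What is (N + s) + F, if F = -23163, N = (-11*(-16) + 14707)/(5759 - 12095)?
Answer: -10929859/192 ≈ -56926.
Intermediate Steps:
N = -451/192 (N = (176 + 14707)/(-6336) = 14883*(-1/6336) = -451/192 ≈ -2.3490)
(N + s) + F = (-451/192 - 33761) - 23163 = -6482563/192 - 23163 = -10929859/192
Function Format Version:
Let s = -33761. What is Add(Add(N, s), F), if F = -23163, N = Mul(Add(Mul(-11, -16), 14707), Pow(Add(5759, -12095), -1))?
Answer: Rational(-10929859, 192) ≈ -56926.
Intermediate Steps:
N = Rational(-451, 192) (N = Mul(Add(176, 14707), Pow(-6336, -1)) = Mul(14883, Rational(-1, 6336)) = Rational(-451, 192) ≈ -2.3490)
Add(Add(N, s), F) = Add(Add(Rational(-451, 192), -33761), -23163) = Add(Rational(-6482563, 192), -23163) = Rational(-10929859, 192)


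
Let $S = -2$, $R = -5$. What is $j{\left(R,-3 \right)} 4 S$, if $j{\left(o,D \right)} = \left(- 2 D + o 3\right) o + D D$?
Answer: $-432$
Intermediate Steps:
$j{\left(o,D \right)} = D^{2} + o \left(- 2 D + 3 o\right)$ ($j{\left(o,D \right)} = \left(- 2 D + 3 o\right) o + D^{2} = o \left(- 2 D + 3 o\right) + D^{2} = D^{2} + o \left(- 2 D + 3 o\right)$)
$j{\left(R,-3 \right)} 4 S = \left(\left(-3\right)^{2} + 3 \left(-5\right)^{2} - \left(-6\right) \left(-5\right)\right) 4 \left(-2\right) = \left(9 + 3 \cdot 25 - 30\right) 4 \left(-2\right) = \left(9 + 75 - 30\right) 4 \left(-2\right) = 54 \cdot 4 \left(-2\right) = 216 \left(-2\right) = -432$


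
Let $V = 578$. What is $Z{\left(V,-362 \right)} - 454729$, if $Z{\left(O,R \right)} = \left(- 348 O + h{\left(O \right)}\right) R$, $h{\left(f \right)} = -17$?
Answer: $72365553$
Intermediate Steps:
$Z{\left(O,R \right)} = R \left(-17 - 348 O\right)$ ($Z{\left(O,R \right)} = \left(- 348 O - 17\right) R = \left(-17 - 348 O\right) R = R \left(-17 - 348 O\right)$)
$Z{\left(V,-362 \right)} - 454729 = \left(-1\right) \left(-362\right) \left(17 + 348 \cdot 578\right) - 454729 = \left(-1\right) \left(-362\right) \left(17 + 201144\right) - 454729 = \left(-1\right) \left(-362\right) 201161 - 454729 = 72820282 - 454729 = 72365553$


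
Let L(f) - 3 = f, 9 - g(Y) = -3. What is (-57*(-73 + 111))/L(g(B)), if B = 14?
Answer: -722/5 ≈ -144.40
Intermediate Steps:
g(Y) = 12 (g(Y) = 9 - 1*(-3) = 9 + 3 = 12)
L(f) = 3 + f
(-57*(-73 + 111))/L(g(B)) = (-57*(-73 + 111))/(3 + 12) = -57*38/15 = -2166*1/15 = -722/5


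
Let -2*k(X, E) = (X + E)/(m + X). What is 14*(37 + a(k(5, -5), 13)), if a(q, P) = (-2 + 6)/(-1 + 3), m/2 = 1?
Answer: 546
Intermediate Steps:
m = 2 (m = 2*1 = 2)
k(X, E) = -(E + X)/(2*(2 + X)) (k(X, E) = -(X + E)/(2*(2 + X)) = -(E + X)/(2*(2 + X)))
a(q, P) = 2 (a(q, P) = 4/2 = 4*(½) = 2)
14*(37 + a(k(5, -5), 13)) = 14*(37 + 2) = 14*39 = 546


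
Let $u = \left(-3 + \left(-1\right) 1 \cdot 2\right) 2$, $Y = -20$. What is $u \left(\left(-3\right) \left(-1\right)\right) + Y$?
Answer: $-50$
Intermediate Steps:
$u = -10$ ($u = \left(-3 - 2\right) 2 = \left(-5\right) 2 = -10$)
$u \left(\left(-3\right) \left(-1\right)\right) + Y = - 10 \left(\left(-3\right) \left(-1\right)\right) - 20 = \left(-10\right) 3 - 20 = -30 - 20 = -50$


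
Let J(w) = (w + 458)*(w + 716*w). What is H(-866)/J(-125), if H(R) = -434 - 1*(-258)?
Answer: 176/29845125 ≈ 5.8971e-6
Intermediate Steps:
H(R) = -176 (H(R) = -434 + 258 = -176)
J(w) = 717*w*(458 + w) (J(w) = (458 + w)*(717*w) = 717*w*(458 + w))
H(-866)/J(-125) = -176*(-1/(89625*(458 - 125))) = -176/(717*(-125)*333) = -176/(-29845125) = -176*(-1/29845125) = 176/29845125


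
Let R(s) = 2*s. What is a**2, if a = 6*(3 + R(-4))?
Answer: 900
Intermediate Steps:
a = -30 (a = 6*(3 + 2*(-4)) = 6*(3 - 8) = 6*(-5) = -30)
a**2 = (-30)**2 = 900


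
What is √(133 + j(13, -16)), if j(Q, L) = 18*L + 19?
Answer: 2*I*√34 ≈ 11.662*I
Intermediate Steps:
j(Q, L) = 19 + 18*L
√(133 + j(13, -16)) = √(133 + (19 + 18*(-16))) = √(133 + (19 - 288)) = √(133 - 269) = √(-136) = 2*I*√34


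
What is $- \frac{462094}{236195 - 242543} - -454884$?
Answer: $\frac{1444032863}{3174} \approx 4.5496 \cdot 10^{5}$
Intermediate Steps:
$- \frac{462094}{236195 - 242543} - -454884 = - \frac{462094}{236195 - 242543} + 454884 = - \frac{462094}{-6348} + 454884 = \left(-462094\right) \left(- \frac{1}{6348}\right) + 454884 = \frac{231047}{3174} + 454884 = \frac{1444032863}{3174}$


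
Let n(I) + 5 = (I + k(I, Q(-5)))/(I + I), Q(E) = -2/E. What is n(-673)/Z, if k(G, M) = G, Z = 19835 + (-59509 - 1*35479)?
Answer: 4/75153 ≈ 5.3225e-5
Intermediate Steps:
Z = -75153 (Z = 19835 + (-59509 - 35479) = 19835 - 94988 = -75153)
n(I) = -4 (n(I) = -5 + (I + I)/(I + I) = -5 + (2*I)/((2*I)) = -5 + (2*I)*(1/(2*I)) = -5 + 1 = -4)
n(-673)/Z = -4/(-75153) = -4*(-1/75153) = 4/75153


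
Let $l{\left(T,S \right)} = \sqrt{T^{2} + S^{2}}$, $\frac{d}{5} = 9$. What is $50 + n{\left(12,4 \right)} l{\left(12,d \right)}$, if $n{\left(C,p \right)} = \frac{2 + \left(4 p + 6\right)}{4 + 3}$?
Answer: $50 + \frac{72 \sqrt{241}}{7} \approx 209.68$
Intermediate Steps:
$n{\left(C,p \right)} = \frac{8}{7} + \frac{4 p}{7}$ ($n{\left(C,p \right)} = \frac{2 + \left(6 + 4 p\right)}{7} = \left(8 + 4 p\right) \frac{1}{7} = \frac{8}{7} + \frac{4 p}{7}$)
$d = 45$ ($d = 5 \cdot 9 = 45$)
$l{\left(T,S \right)} = \sqrt{S^{2} + T^{2}}$
$50 + n{\left(12,4 \right)} l{\left(12,d \right)} = 50 + \left(\frac{8}{7} + \frac{4}{7} \cdot 4\right) \sqrt{45^{2} + 12^{2}} = 50 + \left(\frac{8}{7} + \frac{16}{7}\right) \sqrt{2025 + 144} = 50 + \frac{24 \sqrt{2169}}{7} = 50 + \frac{24 \cdot 3 \sqrt{241}}{7} = 50 + \frac{72 \sqrt{241}}{7}$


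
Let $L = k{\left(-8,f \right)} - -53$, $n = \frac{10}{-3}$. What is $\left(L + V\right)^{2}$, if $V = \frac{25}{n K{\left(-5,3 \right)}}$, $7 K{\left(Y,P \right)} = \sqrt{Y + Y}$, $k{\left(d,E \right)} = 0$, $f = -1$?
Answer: $\frac{20267}{8} + \frac{1113 i \sqrt{10}}{2} \approx 2533.4 + 1759.8 i$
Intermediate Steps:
$K{\left(Y,P \right)} = \frac{\sqrt{2} \sqrt{Y}}{7}$ ($K{\left(Y,P \right)} = \frac{\sqrt{Y + Y}}{7} = \frac{\sqrt{2 Y}}{7} = \frac{\sqrt{2} \sqrt{Y}}{7}$)
$n = - \frac{10}{3}$ ($n = 10 \left(- \frac{1}{3}\right) = - \frac{10}{3} \approx -3.3333$)
$L = 53$ ($L = 0 - -53 = 0 + 53 = 53$)
$V = \frac{21 i \sqrt{10}}{4}$ ($V = \frac{25}{\left(- \frac{10}{3}\right) \frac{\sqrt{2} \sqrt{-5}}{7}} = \frac{25}{\left(- \frac{10}{3}\right) \frac{\sqrt{2} i \sqrt{5}}{7}} = \frac{25}{\left(- \frac{10}{3}\right) \frac{i \sqrt{10}}{7}} = \frac{25}{\left(- \frac{10}{21}\right) i \sqrt{10}} = 25 \frac{21 i \sqrt{10}}{100} = \frac{21 i \sqrt{10}}{4} \approx 16.602 i$)
$\left(L + V\right)^{2} = \left(53 + \frac{21 i \sqrt{10}}{4}\right)^{2}$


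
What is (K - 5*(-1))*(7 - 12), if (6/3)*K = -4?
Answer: -15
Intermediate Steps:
K = -2 (K = (1/2)*(-4) = -2)
(K - 5*(-1))*(7 - 12) = (-2 - 5*(-1))*(7 - 12) = (-2 + 5)*(-5) = 3*(-5) = -15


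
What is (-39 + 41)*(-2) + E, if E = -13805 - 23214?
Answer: -37023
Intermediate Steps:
E = -37019
(-39 + 41)*(-2) + E = (-39 + 41)*(-2) - 37019 = 2*(-2) - 37019 = -4 - 37019 = -37023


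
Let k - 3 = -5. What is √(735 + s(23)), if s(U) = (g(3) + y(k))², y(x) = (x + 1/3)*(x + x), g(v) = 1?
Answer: 2*√1786/3 ≈ 28.174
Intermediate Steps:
k = -2 (k = 3 - 5 = -2)
y(x) = 2*x*(⅓ + x) (y(x) = (x + ⅓)*(2*x) = (⅓ + x)*(2*x) = 2*x*(⅓ + x))
s(U) = 529/9 (s(U) = (1 + (⅔)*(-2)*(1 + 3*(-2)))² = (1 + (⅔)*(-2)*(1 - 6))² = (1 + (⅔)*(-2)*(-5))² = (1 + 20/3)² = (23/3)² = 529/9)
√(735 + s(23)) = √(735 + 529/9) = √(7144/9) = 2*√1786/3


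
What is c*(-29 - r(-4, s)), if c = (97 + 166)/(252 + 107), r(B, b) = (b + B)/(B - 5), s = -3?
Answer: -70484/3231 ≈ -21.815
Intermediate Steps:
r(B, b) = (B + b)/(-5 + B)
c = 263/359 ≈ 0.73259
c*(-29 - r(-4, s)) = 263*(-29 - (-4 - 3)/(-5 - 4))/359 = 263*(-29 - (-7)/(-9))/359 = 263*(-29 - (-1)*(-7)/9)/359 = 263*(-29 - 1*7/9)/359 = 263*(-29 - 7/9)/359 = (263/359)*(-268/9) = -70484/3231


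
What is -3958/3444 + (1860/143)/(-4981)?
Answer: -1412810977/1226551326 ≈ -1.1519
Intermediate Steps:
-3958/3444 + (1860/143)/(-4981) = -3958*1/3444 + (1860*(1/143))*(-1/4981) = -1979/1722 + (1860/143)*(-1/4981) = -1979/1722 - 1860/712283 = -1412810977/1226551326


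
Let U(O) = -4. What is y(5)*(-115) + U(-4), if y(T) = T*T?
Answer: -2879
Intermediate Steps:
y(T) = T²
y(5)*(-115) + U(-4) = 5²*(-115) - 4 = 25*(-115) - 4 = -2875 - 4 = -2879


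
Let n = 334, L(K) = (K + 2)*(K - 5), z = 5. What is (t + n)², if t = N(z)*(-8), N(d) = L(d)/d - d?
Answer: 139876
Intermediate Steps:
L(K) = (-5 + K)*(2 + K) (L(K) = (2 + K)*(-5 + K) = (-5 + K)*(2 + K))
N(d) = -d + (-10 + d² - 3*d)/d (N(d) = (-10 + d² - 3*d)/d - d = -d + (-10 + d² - 3*d)/d)
t = 40 (t = (-3 - 10/5)*(-8) = (-3 - 10*⅕)*(-8) = (-3 - 2)*(-8) = -5*(-8) = 40)
(t + n)² = (40 + 334)² = 374² = 139876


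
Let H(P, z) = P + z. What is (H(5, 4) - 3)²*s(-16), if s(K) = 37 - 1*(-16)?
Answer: 1908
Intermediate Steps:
s(K) = 53 (s(K) = 37 + 16 = 53)
(H(5, 4) - 3)²*s(-16) = ((5 + 4) - 3)²*53 = (9 - 3)²*53 = 6²*53 = 36*53 = 1908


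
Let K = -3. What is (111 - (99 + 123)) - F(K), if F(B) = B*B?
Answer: -120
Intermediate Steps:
F(B) = B²
(111 - (99 + 123)) - F(K) = (111 - (99 + 123)) - 1*(-3)² = (111 - 1*222) - 1*9 = (111 - 222) - 9 = -111 - 9 = -120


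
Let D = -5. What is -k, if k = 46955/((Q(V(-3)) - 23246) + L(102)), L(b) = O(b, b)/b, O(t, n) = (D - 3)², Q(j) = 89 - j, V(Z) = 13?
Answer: 2394705/1181638 ≈ 2.0266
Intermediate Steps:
O(t, n) = 64 (O(t, n) = (-5 - 3)² = (-8)² = 64)
L(b) = 64/b
k = -2394705/1181638 (k = 46955/(((89 - 1*13) - 23246) + 64/102) = 46955/(((89 - 13) - 23246) + 64*(1/102)) = 46955/((76 - 23246) + 32/51) = 46955/(-23170 + 32/51) = 46955/(-1181638/51) = 46955*(-51/1181638) = -2394705/1181638 ≈ -2.0266)
-k = -1*(-2394705/1181638) = 2394705/1181638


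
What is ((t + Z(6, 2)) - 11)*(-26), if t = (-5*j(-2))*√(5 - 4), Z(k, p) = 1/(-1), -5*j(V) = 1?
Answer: 286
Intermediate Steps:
j(V) = -⅕ (j(V) = -⅕*1 = -⅕)
Z(k, p) = -1
t = 1 (t = (-5*(-⅕))*√(5 - 4) = 1*√1 = 1*1 = 1)
((t + Z(6, 2)) - 11)*(-26) = ((1 - 1) - 11)*(-26) = (0 - 11)*(-26) = -11*(-26) = 286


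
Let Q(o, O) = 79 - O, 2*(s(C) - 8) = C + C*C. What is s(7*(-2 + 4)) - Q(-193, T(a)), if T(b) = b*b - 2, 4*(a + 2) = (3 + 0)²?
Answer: 513/16 ≈ 32.063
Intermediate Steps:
a = ¼ (a = -2 + (3 + 0)²/4 = -2 + (¼)*3² = -2 + (¼)*9 = -2 + 9/4 = ¼ ≈ 0.25000)
s(C) = 8 + C/2 + C²/2 (s(C) = 8 + (C + C*C)/2 = 8 + (C + C²)/2 = 8 + (C/2 + C²/2) = 8 + C/2 + C²/2)
T(b) = -2 + b² (T(b) = b² - 2 = -2 + b²)
s(7*(-2 + 4)) - Q(-193, T(a)) = (8 + (7*(-2 + 4))/2 + (7*(-2 + 4))²/2) - (79 - (-2 + (¼)²)) = (8 + (7*2)/2 + (7*2)²/2) - (79 - (-2 + 1/16)) = (8 + (½)*14 + (½)*14²) - (79 - 1*(-31/16)) = (8 + 7 + (½)*196) - (79 + 31/16) = (8 + 7 + 98) - 1*1295/16 = 113 - 1295/16 = 513/16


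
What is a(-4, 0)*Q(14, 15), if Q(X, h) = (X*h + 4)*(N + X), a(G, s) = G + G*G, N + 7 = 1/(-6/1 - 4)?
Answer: 88596/5 ≈ 17719.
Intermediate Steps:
N = -71/10 (N = -7 + 1/(-6/1 - 4) = -7 + 1/(-6*1 - 4) = -7 + 1/(-6 - 4) = -7 + 1/(-10) = -7 - ⅒ = -71/10 ≈ -7.1000)
a(G, s) = G + G²
Q(X, h) = (4 + X*h)*(-71/10 + X) (Q(X, h) = (X*h + 4)*(-71/10 + X) = (4 + X*h)*(-71/10 + X))
a(-4, 0)*Q(14, 15) = (-4*(1 - 4))*(-142/5 + 4*14 + 15*14² - 71/10*14*15) = (-4*(-3))*(-142/5 + 56 + 15*196 - 1491) = 12*(-142/5 + 56 + 2940 - 1491) = 12*(7383/5) = 88596/5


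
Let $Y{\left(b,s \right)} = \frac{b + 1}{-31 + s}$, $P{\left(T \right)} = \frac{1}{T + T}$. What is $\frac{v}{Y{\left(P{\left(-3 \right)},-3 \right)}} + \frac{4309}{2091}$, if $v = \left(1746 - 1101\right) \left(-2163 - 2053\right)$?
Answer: $\frac{231992807605}{2091} \approx 1.1095 \cdot 10^{8}$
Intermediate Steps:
$P{\left(T \right)} = \frac{1}{2 T}$
$v = -2719320$ ($v = 645 \left(-4216\right) = -2719320$)
$Y{\left(b,s \right)} = \frac{1 + b}{-31 + s}$
$\frac{v}{Y{\left(P{\left(-3 \right)},-3 \right)}} + \frac{4309}{2091} = - \frac{2719320}{\frac{1}{-31 - 3} \left(1 + \frac{1}{2 \left(-3\right)}\right)} + \frac{4309}{2091} = - \frac{2719320}{\frac{1}{-34} \left(1 + \frac{1}{2} \left(- \frac{1}{3}\right)\right)} + 4309 \cdot \frac{1}{2091} = - \frac{2719320}{\left(- \frac{1}{34}\right) \left(1 - \frac{1}{6}\right)} + \frac{4309}{2091} = - \frac{2719320}{\left(- \frac{1}{34}\right) \frac{5}{6}} + \frac{4309}{2091} = - \frac{2719320}{- \frac{5}{204}} + \frac{4309}{2091} = \left(-2719320\right) \left(- \frac{204}{5}\right) + \frac{4309}{2091} = 110948256 + \frac{4309}{2091} = \frac{231992807605}{2091}$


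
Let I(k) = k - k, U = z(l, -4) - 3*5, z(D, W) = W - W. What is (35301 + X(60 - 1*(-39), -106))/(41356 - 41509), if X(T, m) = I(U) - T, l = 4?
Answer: -11734/51 ≈ -230.08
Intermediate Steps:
z(D, W) = 0
U = -15 (U = 0 - 3*5 = 0 - 15 = -15)
I(k) = 0
X(T, m) = -T (X(T, m) = 0 - T = -T)
(35301 + X(60 - 1*(-39), -106))/(41356 - 41509) = (35301 - (60 - 1*(-39)))/(41356 - 41509) = (35301 - (60 + 39))/(-153) = (35301 - 1*99)*(-1/153) = (35301 - 99)*(-1/153) = 35202*(-1/153) = -11734/51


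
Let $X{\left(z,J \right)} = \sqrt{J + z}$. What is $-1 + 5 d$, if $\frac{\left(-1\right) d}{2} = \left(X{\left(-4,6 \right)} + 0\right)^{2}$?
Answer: $-21$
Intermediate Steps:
$d = -4$ ($d = - 2 \left(\sqrt{6 - 4} + 0\right)^{2} = - 2 \left(\sqrt{2} + 0\right)^{2} = - 2 \left(\sqrt{2}\right)^{2} = \left(-2\right) 2 = -4$)
$-1 + 5 d = -1 + 5 \left(-4\right) = -1 - 20 = -21$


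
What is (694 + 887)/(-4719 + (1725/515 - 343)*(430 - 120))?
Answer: -162843/11331097 ≈ -0.014371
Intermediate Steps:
(694 + 887)/(-4719 + (1725/515 - 343)*(430 - 120)) = 1581/(-4719 + (1725*(1/515) - 343)*310) = 1581/(-4719 + (345/103 - 343)*310) = 1581/(-4719 - 34984/103*310) = 1581/(-4719 - 10845040/103) = 1581/(-11331097/103) = 1581*(-103/11331097) = -162843/11331097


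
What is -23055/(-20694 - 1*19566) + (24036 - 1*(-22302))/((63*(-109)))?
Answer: -37938871/6143676 ≈ -6.1753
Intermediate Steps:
-23055/(-20694 - 1*19566) + (24036 - 1*(-22302))/((63*(-109))) = -23055/(-20694 - 19566) + (24036 + 22302)/(-6867) = -23055/(-40260) + 46338*(-1/6867) = -23055*(-1/40260) - 15446/2289 = 1537/2684 - 15446/2289 = -37938871/6143676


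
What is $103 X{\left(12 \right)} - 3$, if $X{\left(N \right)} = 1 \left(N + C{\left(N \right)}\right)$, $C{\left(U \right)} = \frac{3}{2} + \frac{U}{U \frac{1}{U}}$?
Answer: $\frac{5247}{2} \approx 2623.5$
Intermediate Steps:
$C{\left(U \right)} = \frac{3}{2} + U$ ($C{\left(U \right)} = 3 \cdot \frac{1}{2} + \frac{U}{1} = \frac{3}{2} + U 1 = \frac{3}{2} + U$)
$X{\left(N \right)} = \frac{3}{2} + 2 N$ ($X{\left(N \right)} = 1 \left(N + \left(\frac{3}{2} + N\right)\right) = 1 \left(\frac{3}{2} + 2 N\right) = \frac{3}{2} + 2 N$)
$103 X{\left(12 \right)} - 3 = 103 \left(\frac{3}{2} + 2 \cdot 12\right) - 3 = 103 \left(\frac{3}{2} + 24\right) - 3 = 103 \cdot \frac{51}{2} - 3 = \frac{5253}{2} - 3 = \frac{5247}{2}$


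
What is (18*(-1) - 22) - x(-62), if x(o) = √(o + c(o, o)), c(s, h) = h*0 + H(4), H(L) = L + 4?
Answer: -40 - 3*I*√6 ≈ -40.0 - 7.3485*I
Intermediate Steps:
H(L) = 4 + L
c(s, h) = 8 (c(s, h) = h*0 + (4 + 4) = 0 + 8 = 8)
x(o) = √(8 + o) (x(o) = √(o + 8) = √(8 + o))
(18*(-1) - 22) - x(-62) = (18*(-1) - 22) - √(8 - 62) = (-18 - 22) - √(-54) = -40 - 3*I*√6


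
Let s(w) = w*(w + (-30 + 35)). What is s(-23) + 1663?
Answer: 2077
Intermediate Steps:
s(w) = w*(5 + w) (s(w) = w*(w + 5) = w*(5 + w))
s(-23) + 1663 = -23*(5 - 23) + 1663 = -23*(-18) + 1663 = 414 + 1663 = 2077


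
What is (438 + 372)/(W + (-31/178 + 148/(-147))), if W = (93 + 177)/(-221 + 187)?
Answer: -360305820/4057727 ≈ -88.795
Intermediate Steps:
W = -135/17 (W = 270/(-34) = 270*(-1/34) = -135/17 ≈ -7.9412)
(438 + 372)/(W + (-31/178 + 148/(-147))) = (438 + 372)/(-135/17 + (-31/178 + 148/(-147))) = 810/(-135/17 + (-31*1/178 + 148*(-1/147))) = 810/(-135/17 + (-31/178 - 148/147)) = 810/(-135/17 - 30901/26166) = 810/(-4057727/444822) = 810*(-444822/4057727) = -360305820/4057727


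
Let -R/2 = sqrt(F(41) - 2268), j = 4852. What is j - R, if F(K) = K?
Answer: 4852 + 2*I*sqrt(2227) ≈ 4852.0 + 94.382*I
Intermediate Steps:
R = -2*I*sqrt(2227) (R = -2*sqrt(41 - 2268) = -2*I*sqrt(2227) ≈ -94.382*I)
j - R = 4852 - (-2)*I*sqrt(2227) = 4852 + 2*I*sqrt(2227)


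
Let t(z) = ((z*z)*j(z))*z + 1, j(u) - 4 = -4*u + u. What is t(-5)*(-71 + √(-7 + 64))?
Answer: 168554 - 2374*√57 ≈ 1.5063e+5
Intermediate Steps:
j(u) = 4 - 3*u (j(u) = 4 + (-4*u + u) = 4 - 3*u)
t(z) = 1 + z³*(4 - 3*z) (t(z) = ((z*z)*(4 - 3*z))*z + 1 = (z²*(4 - 3*z))*z + 1 = z³*(4 - 3*z) + 1 = 1 + z³*(4 - 3*z))
t(-5)*(-71 + √(-7 + 64)) = (1 + (-5)³*(4 - 3*(-5)))*(-71 + √(-7 + 64)) = (1 - 125*(4 + 15))*(-71 + √57) = (1 - 125*19)*(-71 + √57) = (1 - 2375)*(-71 + √57) = -2374*(-71 + √57) = 168554 - 2374*√57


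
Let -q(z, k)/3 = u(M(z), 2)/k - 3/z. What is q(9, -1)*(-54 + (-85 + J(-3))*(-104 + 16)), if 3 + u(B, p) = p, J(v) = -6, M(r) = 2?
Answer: -15908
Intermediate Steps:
u(B, p) = -3 + p
q(z, k) = 3/k + 9/z (q(z, k) = -3*((-3 + 2)/k - 3/z) = -3*(-1/k - 3/z) = 3/k + 9/z)
q(9, -1)*(-54 + (-85 + J(-3))*(-104 + 16)) = (3/(-1) + 9/9)*(-54 + (-85 - 6)*(-104 + 16)) = (3*(-1) + 9*(1/9))*(-54 - 91*(-88)) = (-3 + 1)*(-54 + 8008) = -2*7954 = -15908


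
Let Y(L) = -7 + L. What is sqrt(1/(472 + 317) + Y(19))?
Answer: sqrt(7471041)/789 ≈ 3.4643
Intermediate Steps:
sqrt(1/(472 + 317) + Y(19)) = sqrt(1/(472 + 317) + (-7 + 19)) = sqrt(1/789 + 12) = sqrt(9469/789) = sqrt(7471041)/789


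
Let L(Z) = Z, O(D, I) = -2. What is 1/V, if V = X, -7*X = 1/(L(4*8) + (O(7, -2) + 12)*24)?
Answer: -1904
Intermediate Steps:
X = -1/1904 (X = -1/(7*(4*8 + (-2 + 12)*24)) = -1/(7*(32 + 10*24)) = -1/(7*(32 + 240)) = -⅐/272 = -⅐*1/272 = -1/1904 ≈ -0.00052521)
V = -1/1904 ≈ -0.00052521
1/V = 1/(-1/1904) = -1904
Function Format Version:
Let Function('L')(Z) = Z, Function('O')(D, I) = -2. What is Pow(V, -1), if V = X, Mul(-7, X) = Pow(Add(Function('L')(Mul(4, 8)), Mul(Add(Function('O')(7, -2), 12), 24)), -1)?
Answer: -1904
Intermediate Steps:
X = Rational(-1, 1904) (X = Mul(Rational(-1, 7), Pow(Add(Mul(4, 8), Mul(Add(-2, 12), 24)), -1)) = Mul(Rational(-1, 7), Pow(Add(32, Mul(10, 24)), -1)) = Mul(Rational(-1, 7), Pow(Add(32, 240), -1)) = Mul(Rational(-1, 7), Pow(272, -1)) = Mul(Rational(-1, 7), Rational(1, 272)) = Rational(-1, 1904) ≈ -0.00052521)
V = Rational(-1, 1904) ≈ -0.00052521
Pow(V, -1) = Pow(Rational(-1, 1904), -1) = -1904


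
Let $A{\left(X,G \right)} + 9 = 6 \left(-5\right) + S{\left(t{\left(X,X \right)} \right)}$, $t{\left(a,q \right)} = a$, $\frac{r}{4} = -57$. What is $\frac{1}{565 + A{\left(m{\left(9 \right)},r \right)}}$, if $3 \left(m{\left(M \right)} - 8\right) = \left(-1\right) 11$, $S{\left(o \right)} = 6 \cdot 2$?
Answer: $\frac{1}{538} \approx 0.0018587$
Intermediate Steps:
$r = -228$ ($r = 4 \left(-57\right) = -228$)
$S{\left(o \right)} = 12$
$m{\left(M \right)} = \frac{13}{3}$ ($m{\left(M \right)} = 8 + \frac{\left(-1\right) 11}{3} = 8 + \frac{1}{3} \left(-11\right) = 8 - \frac{11}{3} = \frac{13}{3}$)
$A{\left(X,G \right)} = -27$ ($A{\left(X,G \right)} = -9 + \left(6 \left(-5\right) + 12\right) = -9 + \left(-30 + 12\right) = -9 - 18 = -27$)
$\frac{1}{565 + A{\left(m{\left(9 \right)},r \right)}} = \frac{1}{565 - 27} = \frac{1}{538}$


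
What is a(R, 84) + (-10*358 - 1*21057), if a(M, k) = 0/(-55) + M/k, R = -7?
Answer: -295645/12 ≈ -24637.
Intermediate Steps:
a(M, k) = M/k (a(M, k) = 0*(-1/55) + M/k = 0 + M/k = M/k)
a(R, 84) + (-10*358 - 1*21057) = -7/84 + (-10*358 - 1*21057) = -7*1/84 + (-3580 - 21057) = -1/12 - 24637 = -295645/12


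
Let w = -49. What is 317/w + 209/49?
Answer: -108/49 ≈ -2.2041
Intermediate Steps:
317/w + 209/49 = 317/(-49) + 209/49 = 317*(-1/49) + 209*(1/49) = -317/49 + 209/49 = -108/49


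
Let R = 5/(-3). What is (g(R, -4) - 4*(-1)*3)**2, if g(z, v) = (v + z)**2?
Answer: 157609/81 ≈ 1945.8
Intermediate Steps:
R = -5/3 (R = 5*(-1/3) = -5/3 ≈ -1.6667)
(g(R, -4) - 4*(-1)*3)**2 = ((-4 - 5/3)**2 - 4*(-1)*3)**2 = ((-17/3)**2 + 4*3)**2 = (289/9 + 12)**2 = (397/9)**2 = 157609/81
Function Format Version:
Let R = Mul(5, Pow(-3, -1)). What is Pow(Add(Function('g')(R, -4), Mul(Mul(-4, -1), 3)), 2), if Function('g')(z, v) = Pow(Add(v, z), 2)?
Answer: Rational(157609, 81) ≈ 1945.8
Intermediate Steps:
R = Rational(-5, 3) (R = Mul(5, Rational(-1, 3)) = Rational(-5, 3) ≈ -1.6667)
Pow(Add(Function('g')(R, -4), Mul(Mul(-4, -1), 3)), 2) = Pow(Add(Pow(Add(-4, Rational(-5, 3)), 2), Mul(Mul(-4, -1), 3)), 2) = Pow(Add(Pow(Rational(-17, 3), 2), Mul(4, 3)), 2) = Pow(Add(Rational(289, 9), 12), 2) = Pow(Rational(397, 9), 2) = Rational(157609, 81)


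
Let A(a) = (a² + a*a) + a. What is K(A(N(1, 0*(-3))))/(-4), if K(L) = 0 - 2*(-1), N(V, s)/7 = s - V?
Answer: -½ ≈ -0.50000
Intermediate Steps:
N(V, s) = -7*V + 7*s (N(V, s) = 7*(s - V) = -7*V + 7*s)
A(a) = a + 2*a² (A(a) = (a² + a²) + a = 2*a² + a = a + 2*a²)
K(L) = 2 (K(L) = 0 + 2 = 2)
K(A(N(1, 0*(-3))))/(-4) = 2/(-4) = -¼*2 = -½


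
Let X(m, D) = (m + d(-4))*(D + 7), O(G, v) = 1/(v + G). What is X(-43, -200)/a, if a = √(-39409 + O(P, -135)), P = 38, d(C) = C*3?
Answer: -10615*I*√370799378/3822674 ≈ -53.471*I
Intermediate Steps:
d(C) = 3*C
O(G, v) = 1/(G + v)
X(m, D) = (-12 + m)*(7 + D) (X(m, D) = (m + 3*(-4))*(D + 7) = (m - 12)*(7 + D) = (-12 + m)*(7 + D))
a = I*√370799378/97 (a = √(-39409 + 1/(38 - 135)) = √(-39409 + 1/(-97)) = √(-39409 - 1/97) = √(-3822674/97) = I*√370799378/97 ≈ 198.52*I)
X(-43, -200)/a = (-84 - 12*(-200) + 7*(-43) - 200*(-43))/((I*√370799378/97)) = (-84 + 2400 - 301 + 8600)*(-I*√370799378/3822674) = 10615*(-I*√370799378/3822674) = -10615*I*√370799378/3822674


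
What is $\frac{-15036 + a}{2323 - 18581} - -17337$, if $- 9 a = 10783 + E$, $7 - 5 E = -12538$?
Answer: $\frac{1268466565}{73161} \approx 17338.0$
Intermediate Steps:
$E = 2509$ ($E = \frac{7}{5} - - \frac{12538}{5} = \frac{7}{5} + \frac{12538}{5} = 2509$)
$a = - \frac{13292}{9}$ ($a = - \frac{10783 + 2509}{9} = \left(- \frac{1}{9}\right) 13292 = - \frac{13292}{9} \approx -1476.9$)
$\frac{-15036 + a}{2323 - 18581} - -17337 = \frac{-15036 - \frac{13292}{9}}{2323 - 18581} - -17337 = - \frac{148616}{9 \left(-16258\right)} + 17337 = \left(- \frac{148616}{9}\right) \left(- \frac{1}{16258}\right) + 17337 = \frac{74308}{73161} + 17337 = \frac{1268466565}{73161}$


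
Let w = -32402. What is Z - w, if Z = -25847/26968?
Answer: 873791289/26968 ≈ 32401.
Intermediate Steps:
Z = -25847/26968 (Z = -25847*1/26968 = -25847/26968 ≈ -0.95843)
Z - w = -25847/26968 - 1*(-32402) = -25847/26968 + 32402 = 873791289/26968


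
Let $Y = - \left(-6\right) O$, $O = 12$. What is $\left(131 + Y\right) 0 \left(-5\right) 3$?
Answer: $0$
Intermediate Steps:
$Y = 72$ ($Y = - \left(-6\right) 12 = \left(-1\right) \left(-72\right) = 72$)
$\left(131 + Y\right) 0 \left(-5\right) 3 = \left(131 + 72\right) 0 \left(-5\right) 3 = 203 \cdot 0 \cdot 3 = 203 \cdot 0 = 0$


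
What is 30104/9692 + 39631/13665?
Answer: 198868703/33110295 ≈ 6.0062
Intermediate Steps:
30104/9692 + 39631/13665 = 30104*(1/9692) + 39631*(1/13665) = 7526/2423 + 39631/13665 = 198868703/33110295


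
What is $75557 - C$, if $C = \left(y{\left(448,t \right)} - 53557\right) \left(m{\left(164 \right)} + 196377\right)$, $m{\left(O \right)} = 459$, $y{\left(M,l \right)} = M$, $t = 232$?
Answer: $10453838681$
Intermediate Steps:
$C = -10453763124$ ($C = \left(448 - 53557\right) \left(459 + 196377\right) = \left(-53109\right) 196836 = -10453763124$)
$75557 - C = 75557 - -10453763124 = 75557 + 10453763124 = 10453838681$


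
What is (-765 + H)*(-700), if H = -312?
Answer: 753900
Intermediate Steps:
(-765 + H)*(-700) = (-765 - 312)*(-700) = -1077*(-700) = 753900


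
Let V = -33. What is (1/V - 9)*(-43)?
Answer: 12814/33 ≈ 388.30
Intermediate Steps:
(1/V - 9)*(-43) = (1/(-33) - 9)*(-43) = (-1/33 - 9)*(-43) = -298/33*(-43) = 12814/33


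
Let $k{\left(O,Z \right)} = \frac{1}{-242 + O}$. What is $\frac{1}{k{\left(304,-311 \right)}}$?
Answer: $62$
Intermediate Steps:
$\frac{1}{k{\left(304,-311 \right)}} = \frac{1}{\frac{1}{-242 + 304}} = \frac{1}{\frac{1}{62}} = 62$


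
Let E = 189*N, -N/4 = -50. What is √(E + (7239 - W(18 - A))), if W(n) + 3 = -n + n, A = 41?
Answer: √45042 ≈ 212.23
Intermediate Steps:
N = 200 (N = -4*(-50) = 200)
E = 37800 (E = 189*200 = 37800)
W(n) = -3 (W(n) = -3 + (-n + n) = -3 + 0 = -3)
√(E + (7239 - W(18 - A))) = √(37800 + (7239 - 1*(-3))) = √(37800 + (7239 + 3)) = √(37800 + 7242) = √45042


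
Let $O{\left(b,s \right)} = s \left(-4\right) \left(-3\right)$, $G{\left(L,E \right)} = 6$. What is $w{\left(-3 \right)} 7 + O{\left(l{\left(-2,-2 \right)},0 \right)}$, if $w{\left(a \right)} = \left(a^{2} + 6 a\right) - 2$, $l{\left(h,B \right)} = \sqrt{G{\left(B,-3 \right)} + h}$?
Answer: $-77$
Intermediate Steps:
$l{\left(h,B \right)} = \sqrt{6 + h}$
$O{\left(b,s \right)} = 12 s$ ($O{\left(b,s \right)} = - 4 s \left(-3\right) = 12 s$)
$w{\left(a \right)} = -2 + a^{2} + 6 a$
$w{\left(-3 \right)} 7 + O{\left(l{\left(-2,-2 \right)},0 \right)} = \left(-2 + \left(-3\right)^{2} + 6 \left(-3\right)\right) 7 + 12 \cdot 0 = \left(-2 + 9 - 18\right) 7 + 0 = \left(-11\right) 7 + 0 = -77 + 0 = -77$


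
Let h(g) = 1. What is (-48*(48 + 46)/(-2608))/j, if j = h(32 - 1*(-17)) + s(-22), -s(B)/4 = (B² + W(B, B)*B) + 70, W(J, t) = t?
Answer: -282/676613 ≈ -0.00041678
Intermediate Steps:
s(B) = -280 - 8*B² (s(B) = -4*((B² + B*B) + 70) = -4*((B² + B²) + 70) = -4*(2*B² + 70) = -4*(70 + 2*B²) = -280 - 8*B²)
j = -4151 (j = 1 + (-280 - 8*(-22)²) = 1 + (-280 - 8*484) = 1 + (-280 - 3872) = 1 - 4152 = -4151)
(-48*(48 + 46)/(-2608))/j = (-48*(48 + 46)/(-2608))/(-4151) = (-48*94*(-1/2608))*(-1/4151) = -4512*(-1/2608)*(-1/4151) = (282/163)*(-1/4151) = -282/676613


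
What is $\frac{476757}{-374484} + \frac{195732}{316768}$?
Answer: $- \frac{1619226231}{2471344744} \approx -0.6552$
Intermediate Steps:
$\frac{476757}{-374484} + \frac{195732}{316768} = 476757 \left(- \frac{1}{374484}\right) + 195732 \cdot \frac{1}{316768} = - \frac{158919}{124828} + \frac{48933}{79192} = - \frac{1619226231}{2471344744}$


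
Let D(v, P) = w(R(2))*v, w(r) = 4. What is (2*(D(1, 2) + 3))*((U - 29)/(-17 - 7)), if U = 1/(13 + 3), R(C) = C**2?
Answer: 3241/192 ≈ 16.880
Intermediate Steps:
U = 1/16 ≈ 0.062500
D(v, P) = 4*v
(2*(D(1, 2) + 3))*((U - 29)/(-17 - 7)) = (2*(4*1 + 3))*((1/16 - 29)/(-17 - 7)) = (2*(4 + 3))*(-463/16/(-24)) = (2*7)*(-463/16*(-1/24)) = 14*(463/384) = 3241/192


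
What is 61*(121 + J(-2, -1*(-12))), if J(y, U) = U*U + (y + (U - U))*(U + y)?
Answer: 14945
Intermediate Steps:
J(y, U) = U² + y*(U + y) (J(y, U) = U² + (y + 0)*(U + y) = U² + y*(U + y))
61*(121 + J(-2, -1*(-12))) = 61*(121 + ((-1*(-12))² + (-2)² - 1*(-12)*(-2))) = 61*(121 + (12² + 4 + 12*(-2))) = 61*(121 + (144 + 4 - 24)) = 61*(121 + 124) = 61*245 = 14945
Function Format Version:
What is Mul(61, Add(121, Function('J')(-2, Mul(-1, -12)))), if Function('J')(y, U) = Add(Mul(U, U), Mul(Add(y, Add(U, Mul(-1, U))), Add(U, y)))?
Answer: 14945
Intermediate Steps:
Function('J')(y, U) = Add(Pow(U, 2), Mul(y, Add(U, y))) (Function('J')(y, U) = Add(Pow(U, 2), Mul(Add(y, 0), Add(U, y))) = Add(Pow(U, 2), Mul(y, Add(U, y))))
Mul(61, Add(121, Function('J')(-2, Mul(-1, -12)))) = Mul(61, Add(121, Add(Pow(Mul(-1, -12), 2), Pow(-2, 2), Mul(Mul(-1, -12), -2)))) = Mul(61, Add(121, Add(Pow(12, 2), 4, Mul(12, -2)))) = Mul(61, Add(121, Add(144, 4, -24))) = Mul(61, Add(121, 124)) = Mul(61, 245) = 14945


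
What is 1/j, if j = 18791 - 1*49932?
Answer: -1/31141 ≈ -3.2112e-5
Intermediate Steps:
j = -31141 (j = 18791 - 49932 = -31141)
1/j = 1/(-31141) = -1/31141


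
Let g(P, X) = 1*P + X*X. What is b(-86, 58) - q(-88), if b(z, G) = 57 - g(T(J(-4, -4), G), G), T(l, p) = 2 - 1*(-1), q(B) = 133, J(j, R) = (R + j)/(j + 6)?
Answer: -3443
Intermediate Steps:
J(j, R) = (R + j)/(6 + j)
T(l, p) = 3 (T(l, p) = 2 + 1 = 3)
g(P, X) = P + X**2
b(z, G) = 54 - G**2 (b(z, G) = 57 - (3 + G**2) = 57 + (-3 - G**2) = 54 - G**2)
b(-86, 58) - q(-88) = (54 - 1*58**2) - 1*133 = (54 - 1*3364) - 133 = (54 - 3364) - 133 = -3310 - 133 = -3443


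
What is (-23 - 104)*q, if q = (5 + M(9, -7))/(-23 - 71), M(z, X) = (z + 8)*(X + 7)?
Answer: 635/94 ≈ 6.7553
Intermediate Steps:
M(z, X) = (7 + X)*(8 + z) (M(z, X) = (8 + z)*(7 + X) = (7 + X)*(8 + z))
q = -5/94 (q = (5 + (56 + 7*9 + 8*(-7) - 7*9))/(-23 - 71) = (5 + (56 + 63 - 56 - 63))/(-94) = (5 + 0)*(-1/94) = 5*(-1/94) = -5/94 ≈ -0.053191)
(-23 - 104)*q = (-23 - 104)*(-5/94) = -127*(-5/94) = 635/94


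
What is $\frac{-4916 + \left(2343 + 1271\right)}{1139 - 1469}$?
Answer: $\frac{217}{55} \approx 3.9455$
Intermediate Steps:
$\frac{-4916 + \left(2343 + 1271\right)}{1139 - 1469} = \frac{-4916 + 3614}{-330} = \left(-1302\right) \left(- \frac{1}{330}\right) = \frac{217}{55}$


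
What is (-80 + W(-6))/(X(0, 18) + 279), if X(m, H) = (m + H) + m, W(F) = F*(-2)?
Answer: -68/297 ≈ -0.22896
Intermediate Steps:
W(F) = -2*F
X(m, H) = H + 2*m (X(m, H) = (H + m) + m = H + 2*m)
(-80 + W(-6))/(X(0, 18) + 279) = (-80 - 2*(-6))/((18 + 2*0) + 279) = (-80 + 12)/((18 + 0) + 279) = -68/(18 + 279) = -68/297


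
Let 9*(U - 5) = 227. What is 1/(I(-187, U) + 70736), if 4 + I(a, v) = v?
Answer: 9/636860 ≈ 1.4132e-5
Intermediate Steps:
U = 272/9 (U = 5 + (⅑)*227 = 5 + 227/9 = 272/9 ≈ 30.222)
I(a, v) = -4 + v
1/(I(-187, U) + 70736) = 1/((-4 + 272/9) + 70736) = 1/(236/9 + 70736) = 1/(636860/9) = 9/636860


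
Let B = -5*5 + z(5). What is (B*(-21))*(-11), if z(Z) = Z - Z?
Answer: -5775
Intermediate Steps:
z(Z) = 0
B = -25 (B = -5*5 + 0 = -25 + 0 = -25)
(B*(-21))*(-11) = -25*(-21)*(-11) = 525*(-11) = -5775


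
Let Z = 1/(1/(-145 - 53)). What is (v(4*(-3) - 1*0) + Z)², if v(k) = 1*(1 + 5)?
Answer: 36864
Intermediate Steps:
v(k) = 6 (v(k) = 1*6 = 6)
Z = -198 (Z = 1/(1/(-198)) = 1/(-1/198) = -198)
(v(4*(-3) - 1*0) + Z)² = (6 - 198)² = (-192)² = 36864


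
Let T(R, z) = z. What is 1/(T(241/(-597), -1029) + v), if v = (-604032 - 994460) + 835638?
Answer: -1/763883 ≈ -1.3091e-6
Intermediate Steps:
v = -762854 (v = -1598492 + 835638 = -762854)
1/(T(241/(-597), -1029) + v) = 1/(-1029 - 762854) = 1/(-763883) = -1/763883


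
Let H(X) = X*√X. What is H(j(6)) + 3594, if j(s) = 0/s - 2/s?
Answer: 3594 - I*√3/9 ≈ 3594.0 - 0.19245*I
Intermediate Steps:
j(s) = -2/s (j(s) = 0 - 2/s = -2/s)
H(X) = X^(3/2)
H(j(6)) + 3594 = (-2/6)^(3/2) + 3594 = (-2*⅙)^(3/2) + 3594 = (-⅓)^(3/2) + 3594 = -I*√3/9 + 3594 = 3594 - I*√3/9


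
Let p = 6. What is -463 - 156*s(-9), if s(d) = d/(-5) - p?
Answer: 961/5 ≈ 192.20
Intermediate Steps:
s(d) = -6 - d/5 (s(d) = d/(-5) - 1*6 = d*(-⅕) - 6 = -d/5 - 6 = -6 - d/5)
-463 - 156*s(-9) = -463 - 156*(-6 - ⅕*(-9)) = -463 - 156*(-6 + 9/5) = -463 - 156*(-21/5) = -463 + 3276/5 = 961/5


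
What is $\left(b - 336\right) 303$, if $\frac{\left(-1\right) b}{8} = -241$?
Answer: $482376$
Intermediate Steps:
$b = 1928$ ($b = \left(-8\right) \left(-241\right) = 1928$)
$\left(b - 336\right) 303 = \left(1928 - 336\right) 303 = 1592 \cdot 303 = 482376$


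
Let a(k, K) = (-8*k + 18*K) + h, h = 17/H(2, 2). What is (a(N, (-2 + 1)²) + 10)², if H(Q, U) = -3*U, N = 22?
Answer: 819025/36 ≈ 22751.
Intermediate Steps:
h = -17/6 (h = 17/((-3*2)) = 17/(-6) = 17*(-⅙) = -17/6 ≈ -2.8333)
a(k, K) = -17/6 - 8*k + 18*K (a(k, K) = (-8*k + 18*K) - 17/6 = -17/6 - 8*k + 18*K)
(a(N, (-2 + 1)²) + 10)² = ((-17/6 - 8*22 + 18*(-2 + 1)²) + 10)² = ((-17/6 - 176 + 18*(-1)²) + 10)² = ((-17/6 - 176 + 18*1) + 10)² = ((-17/6 - 176 + 18) + 10)² = (-965/6 + 10)² = (-905/6)² = 819025/36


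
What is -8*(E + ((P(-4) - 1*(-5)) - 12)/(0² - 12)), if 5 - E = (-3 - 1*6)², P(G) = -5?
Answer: 600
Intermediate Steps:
E = -76 (E = 5 - (-3 - 1*6)² = 5 - (-3 - 6)² = 5 - 1*(-9)² = 5 - 1*81 = 5 - 81 = -76)
-8*(E + ((P(-4) - 1*(-5)) - 12)/(0² - 12)) = -8*(-76 + ((-5 - 1*(-5)) - 12)/(0² - 12)) = -8*(-76 + ((-5 + 5) - 12)/(0 - 12)) = -8*(-76 + (0 - 12)/(-12)) = -8*(-76 - 12*(-1/12)) = -8*(-76 + 1) = -8*(-75) = 600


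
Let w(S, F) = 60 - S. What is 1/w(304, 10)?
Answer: -1/244 ≈ -0.0040984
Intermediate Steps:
1/w(304, 10) = 1/(60 - 1*304) = 1/(60 - 304) = 1/(-244) = -1/244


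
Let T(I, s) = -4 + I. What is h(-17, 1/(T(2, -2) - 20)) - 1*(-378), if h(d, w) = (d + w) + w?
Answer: 3970/11 ≈ 360.91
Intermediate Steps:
h(d, w) = d + 2*w
h(-17, 1/(T(2, -2) - 20)) - 1*(-378) = (-17 + 2/((-4 + 2) - 20)) - 1*(-378) = (-17 + 2/(-2 - 20)) + 378 = (-17 + 2/(-22)) + 378 = (-17 + 2*(-1/22)) + 378 = (-17 - 1/11) + 378 = -188/11 + 378 = 3970/11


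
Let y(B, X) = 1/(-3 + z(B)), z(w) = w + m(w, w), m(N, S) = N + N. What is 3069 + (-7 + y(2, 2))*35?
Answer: 8507/3 ≈ 2835.7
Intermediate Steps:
m(N, S) = 2*N
z(w) = 3*w (z(w) = w + 2*w = 3*w)
y(B, X) = 1/(-3 + 3*B)
3069 + (-7 + y(2, 2))*35 = 3069 + (-7 + 1/(3*(-1 + 2)))*35 = 3069 + (-7 + (⅓)/1)*35 = 3069 + (-7 + (⅓)*1)*35 = 3069 + (-7 + ⅓)*35 = 3069 - 20/3*35 = 3069 - 700/3 = 8507/3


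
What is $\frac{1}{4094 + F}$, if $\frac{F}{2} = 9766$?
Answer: $\frac{1}{23626} \approx 4.2326 \cdot 10^{-5}$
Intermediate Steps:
$F = 19532$ ($F = 2 \cdot 9766 = 19532$)
$\frac{1}{4094 + F} = \frac{1}{4094 + 19532} = \frac{1}{23626}$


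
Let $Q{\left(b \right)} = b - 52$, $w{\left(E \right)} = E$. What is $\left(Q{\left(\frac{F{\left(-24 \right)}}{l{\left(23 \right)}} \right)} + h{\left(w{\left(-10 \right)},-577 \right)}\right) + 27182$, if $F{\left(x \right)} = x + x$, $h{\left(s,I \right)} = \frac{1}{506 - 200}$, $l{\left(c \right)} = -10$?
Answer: $\frac{41516249}{1530} \approx 27135.0$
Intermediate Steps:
$h{\left(s,I \right)} = \frac{1}{306}$
$F{\left(x \right)} = 2 x$
$Q{\left(b \right)} = -52 + b$ ($Q{\left(b \right)} = b - 52 = -52 + b$)
$\left(Q{\left(\frac{F{\left(-24 \right)}}{l{\left(23 \right)}} \right)} + h{\left(w{\left(-10 \right)},-577 \right)}\right) + 27182 = \left(\left(-52 + \frac{2 \left(-24\right)}{-10}\right) + \frac{1}{306}\right) + 27182 = \left(\left(-52 - - \frac{24}{5}\right) + \frac{1}{306}\right) + 27182 = \left(\left(-52 + \frac{24}{5}\right) + \frac{1}{306}\right) + 27182 = \left(- \frac{236}{5} + \frac{1}{306}\right) + 27182 = - \frac{72211}{1530} + 27182 = \frac{41516249}{1530}$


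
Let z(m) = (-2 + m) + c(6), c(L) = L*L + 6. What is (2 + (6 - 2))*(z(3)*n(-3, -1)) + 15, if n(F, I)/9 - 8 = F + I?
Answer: 9303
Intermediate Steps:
c(L) = 6 + L**2 (c(L) = L**2 + 6 = 6 + L**2)
z(m) = 40 + m (z(m) = (-2 + m) + (6 + 6**2) = (-2 + m) + (6 + 36) = (-2 + m) + 42 = 40 + m)
n(F, I) = 72 + 9*F + 9*I (n(F, I) = 72 + 9*(F + I) = 72 + (9*F + 9*I) = 72 + 9*F + 9*I)
(2 + (6 - 2))*(z(3)*n(-3, -1)) + 15 = (2 + (6 - 2))*((40 + 3)*(72 + 9*(-3) + 9*(-1))) + 15 = (2 + 4)*(43*(72 - 27 - 9)) + 15 = 6*(43*36) + 15 = 6*1548 + 15 = 9288 + 15 = 9303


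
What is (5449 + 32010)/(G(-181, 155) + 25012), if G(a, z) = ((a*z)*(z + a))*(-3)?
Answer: -37459/2163278 ≈ -0.017316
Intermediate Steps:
G(a, z) = -3*a*z*(a + z) (G(a, z) = ((a*z)*(a + z))*(-3) = (a*z*(a + z))*(-3) = -3*a*z*(a + z))
(5449 + 32010)/(G(-181, 155) + 25012) = (5449 + 32010)/(-3*(-181)*155*(-181 + 155) + 25012) = 37459/(-3*(-181)*155*(-26) + 25012) = 37459/(-2188290 + 25012) = 37459/(-2163278) = 37459*(-1/2163278) = -37459/2163278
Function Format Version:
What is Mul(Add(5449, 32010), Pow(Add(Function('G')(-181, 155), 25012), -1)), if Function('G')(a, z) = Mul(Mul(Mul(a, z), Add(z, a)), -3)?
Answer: Rational(-37459, 2163278) ≈ -0.017316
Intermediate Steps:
Function('G')(a, z) = Mul(-3, a, z, Add(a, z)) (Function('G')(a, z) = Mul(Mul(Mul(a, z), Add(a, z)), -3) = Mul(Mul(a, z, Add(a, z)), -3) = Mul(-3, a, z, Add(a, z)))
Mul(Add(5449, 32010), Pow(Add(Function('G')(-181, 155), 25012), -1)) = Mul(Add(5449, 32010), Pow(Add(Mul(-3, -181, 155, Add(-181, 155)), 25012), -1)) = Mul(37459, Pow(Add(Mul(-3, -181, 155, -26), 25012), -1)) = Mul(37459, Pow(Add(-2188290, 25012), -1)) = Mul(37459, Pow(-2163278, -1)) = Mul(37459, Rational(-1, 2163278)) = Rational(-37459, 2163278)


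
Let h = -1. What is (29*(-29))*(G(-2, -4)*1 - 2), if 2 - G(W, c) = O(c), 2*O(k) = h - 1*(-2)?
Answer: 841/2 ≈ 420.50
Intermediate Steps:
O(k) = ½ (O(k) = (-1 - 1*(-2))/2 = (-1 + 2)/2 = (½)*1 = ½)
G(W, c) = 3/2 (G(W, c) = 2 - 1*½ = 2 - ½ = 3/2)
(29*(-29))*(G(-2, -4)*1 - 2) = (29*(-29))*((3/2)*1 - 2) = -841*(3/2 - 2) = -841*(-½) = 841/2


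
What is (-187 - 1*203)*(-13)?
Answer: 5070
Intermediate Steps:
(-187 - 1*203)*(-13) = (-187 - 203)*(-13) = -390*(-13) = 5070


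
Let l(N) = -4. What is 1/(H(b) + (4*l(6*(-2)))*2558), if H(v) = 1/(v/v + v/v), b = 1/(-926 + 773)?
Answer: -2/81855 ≈ -2.4433e-5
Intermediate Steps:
b = -1/153 (b = 1/(-153) = -1/153 ≈ -0.0065359)
H(v) = 1/2 (H(v) = 1/(1 + 1) = 1/2)
1/(H(b) + (4*l(6*(-2)))*2558) = 1/(1/2 + (4*(-4))*2558) = 1/(1/2 - 16*2558) = 1/(1/2 - 40928) = 1/(-81855/2) = -2/81855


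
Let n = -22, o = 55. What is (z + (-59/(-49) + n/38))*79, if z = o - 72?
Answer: -1204355/931 ≈ -1293.6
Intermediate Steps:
z = -17 (z = 55 - 72 = -17)
(z + (-59/(-49) + n/38))*79 = (-17 + (-59/(-49) - 22/38))*79 = (-17 + (-59*(-1/49) - 22*1/38))*79 = (-17 + (59/49 - 11/19))*79 = (-17 + 582/931)*79 = -15245/931*79 = -1204355/931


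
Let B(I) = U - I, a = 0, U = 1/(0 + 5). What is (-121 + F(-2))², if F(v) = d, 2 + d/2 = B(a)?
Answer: 388129/25 ≈ 15525.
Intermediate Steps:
U = ⅕ (U = 1/5 = ⅕ ≈ 0.20000)
B(I) = ⅕ - I
d = -18/5 (d = -4 + 2*(⅕ - 1*0) = -4 + 2*(⅕ + 0) = -4 + 2*(⅕) = -4 + ⅖ = -18/5 ≈ -3.6000)
F(v) = -18/5
(-121 + F(-2))² = (-121 - 18/5)² = (-623/5)² = 388129/25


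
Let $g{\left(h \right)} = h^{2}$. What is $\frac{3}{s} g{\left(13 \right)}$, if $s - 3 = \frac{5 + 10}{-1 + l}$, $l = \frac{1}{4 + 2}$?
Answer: $- \frac{169}{5} \approx -33.8$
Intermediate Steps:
$l = \frac{1}{6} \approx 0.16667$
$s = -15$ ($s = 3 + \frac{5 + 10}{-1 + \frac{1}{6}} = 3 + \frac{15}{- \frac{5}{6}} = 3 + 15 \left(- \frac{6}{5}\right) = 3 - 18 = -15$)
$\frac{3}{s} g{\left(13 \right)} = \frac{3}{-15} \cdot 13^{2} = 3 \left(- \frac{1}{15}\right) 169 = \left(- \frac{1}{5}\right) 169 = - \frac{169}{5}$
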